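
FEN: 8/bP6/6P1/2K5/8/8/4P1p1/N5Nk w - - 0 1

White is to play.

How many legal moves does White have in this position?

6

White to move; king on c5.
In check: yes, from the black bishop on a7.
Legal moves: Kd6, Kc6, Kd5, Kb5, Kc4, Kb4.
Count: 6.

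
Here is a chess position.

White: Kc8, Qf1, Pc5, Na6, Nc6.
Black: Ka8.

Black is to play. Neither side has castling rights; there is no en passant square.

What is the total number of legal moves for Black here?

Black to move; king on a8.
In check: no.
Legal moves: none.
Count: 0.

0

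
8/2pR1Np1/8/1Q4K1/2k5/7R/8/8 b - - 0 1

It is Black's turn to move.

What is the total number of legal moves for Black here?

1

Black to move; king on c4.
In check: yes, from the white queen on b5.
Legal moves: Kxb5.
Count: 1.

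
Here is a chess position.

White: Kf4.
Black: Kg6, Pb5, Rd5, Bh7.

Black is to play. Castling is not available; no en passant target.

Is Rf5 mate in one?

After Rf5: white king on f4; in check: yes, from the black rook on f5.
White has 4 legal replies: Kg4, Ke4, Kg3, Ke3.
In check but a legal move exists → not checkmate.

no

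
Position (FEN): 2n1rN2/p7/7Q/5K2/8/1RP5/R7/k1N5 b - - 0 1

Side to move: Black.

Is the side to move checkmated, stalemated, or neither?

checkmate

Black to move; black king on a1.
In check: yes, from the white rook on a2.
King squares — b1: attacked by Rb3; a2: attacked by Nc1; b2: attacked by Ra2.
Legal moves for Black: none.
In check with no legal moves → checkmate.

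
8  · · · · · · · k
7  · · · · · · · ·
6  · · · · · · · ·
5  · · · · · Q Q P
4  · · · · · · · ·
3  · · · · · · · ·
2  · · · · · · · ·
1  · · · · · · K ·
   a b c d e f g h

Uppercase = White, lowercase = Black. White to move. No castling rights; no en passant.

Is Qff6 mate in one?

no

After Qff6: black king on h8; in check: yes, from the white queen on f6.
Black has 1 legal reply: Kh7.
In check but a legal move exists → not checkmate.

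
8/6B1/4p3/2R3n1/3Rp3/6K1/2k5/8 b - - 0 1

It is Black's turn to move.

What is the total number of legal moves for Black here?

Black to move; king on c2.
In check: yes, from the white rook on c5.
Legal moves: Kb3, Kb2, Kb1.
Count: 3.

3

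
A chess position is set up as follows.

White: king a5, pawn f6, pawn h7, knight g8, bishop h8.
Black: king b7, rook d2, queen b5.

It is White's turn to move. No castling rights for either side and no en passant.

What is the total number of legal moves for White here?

White to move; king on a5.
In check: yes, from the black queen on b5.
Legal moves: Kxb5.
Count: 1.

1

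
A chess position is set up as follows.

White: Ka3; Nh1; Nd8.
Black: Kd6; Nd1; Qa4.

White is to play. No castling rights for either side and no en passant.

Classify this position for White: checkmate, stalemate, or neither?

White to move; white king on a3.
In check: yes, from the black queen on a4.
Legal moves for White: Kxa4.
White is in check but has 1 legal move → neither.

neither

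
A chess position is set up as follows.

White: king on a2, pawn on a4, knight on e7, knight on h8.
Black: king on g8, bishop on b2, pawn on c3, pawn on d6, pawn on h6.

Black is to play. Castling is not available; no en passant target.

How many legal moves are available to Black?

Black to move; king on g8.
In check: yes, from the white knight on e7.
Legal moves: Kxh8, Kf8, Kh7, Kg7.
Count: 4.

4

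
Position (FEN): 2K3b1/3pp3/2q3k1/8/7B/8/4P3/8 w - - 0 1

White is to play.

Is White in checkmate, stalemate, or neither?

White to move; white king on c8.
In check: yes, from the black queen on c6.
King squares — b7: attacked by Qc6; c7: attacked by Qc6; d7: attacked by Qc6; b8: available; d8: available.
Legal moves for White: Kd8, Kb8.
White is in check but has 2 legal moves → neither.

neither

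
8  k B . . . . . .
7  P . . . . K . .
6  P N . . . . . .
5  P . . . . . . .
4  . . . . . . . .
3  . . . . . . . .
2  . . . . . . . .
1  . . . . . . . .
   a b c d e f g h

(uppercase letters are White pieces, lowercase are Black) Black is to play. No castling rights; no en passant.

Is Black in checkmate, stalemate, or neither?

Black to move; black king on a8.
In check: yes, from the white knight on b6.
King squares — a7: attacked by Bb8; b7: attacked by Pa6; b8: attacked by Pa7.
Legal moves for Black: none.
In check with no legal moves → checkmate.

checkmate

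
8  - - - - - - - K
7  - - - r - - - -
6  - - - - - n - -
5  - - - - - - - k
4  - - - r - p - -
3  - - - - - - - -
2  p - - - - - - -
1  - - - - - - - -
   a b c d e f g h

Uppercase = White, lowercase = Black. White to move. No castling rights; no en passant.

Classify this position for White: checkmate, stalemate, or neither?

stalemate

White to move; white king on h8.
In check: no.
King squares — g7: attacked by Rd7; h7: attacked by Nf6; g8: attacked by Nf6.
Legal moves for White: none.
Not in check and no legal moves → stalemate.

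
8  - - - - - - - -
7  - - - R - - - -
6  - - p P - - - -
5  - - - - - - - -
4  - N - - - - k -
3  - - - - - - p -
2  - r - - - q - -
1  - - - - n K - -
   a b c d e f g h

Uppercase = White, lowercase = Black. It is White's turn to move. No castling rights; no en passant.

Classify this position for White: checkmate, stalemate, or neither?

checkmate

White to move; white king on f1.
In check: yes, from the black queen on f2.
King squares — e1: attacked by Qf2; g1: attacked by Qf2; e2: attacked by Rb2; f2: attacked by Rb2; g2: attacked by Ne1.
Legal moves for White: none.
In check with no legal moves → checkmate.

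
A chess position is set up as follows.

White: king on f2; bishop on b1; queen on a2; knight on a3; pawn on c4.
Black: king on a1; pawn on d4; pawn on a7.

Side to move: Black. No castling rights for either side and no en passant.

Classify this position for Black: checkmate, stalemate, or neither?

Black to move; black king on a1.
In check: yes, from the white queen on a2.
King squares — b1: attacked by Qa2; a2: attacked by Bb1; b2: attacked by Qa2.
Legal moves for Black: none.
In check with no legal moves → checkmate.

checkmate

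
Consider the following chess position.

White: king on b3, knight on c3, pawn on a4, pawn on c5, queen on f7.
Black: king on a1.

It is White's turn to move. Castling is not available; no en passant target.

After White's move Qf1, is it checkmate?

yes

After Qf1: black king on a1; in check: yes, from the white queen on f1.
King squares — b1: attacked by Qf1; a2: attacked by Kb3; b2: attacked by Kb3.
Black has no legal moves → checkmate.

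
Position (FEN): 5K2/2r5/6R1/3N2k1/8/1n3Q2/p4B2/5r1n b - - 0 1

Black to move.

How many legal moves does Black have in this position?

1

Black to move; king on g5.
In check: yes, from the white rook on g6.
Legal moves: Kxg6.
Count: 1.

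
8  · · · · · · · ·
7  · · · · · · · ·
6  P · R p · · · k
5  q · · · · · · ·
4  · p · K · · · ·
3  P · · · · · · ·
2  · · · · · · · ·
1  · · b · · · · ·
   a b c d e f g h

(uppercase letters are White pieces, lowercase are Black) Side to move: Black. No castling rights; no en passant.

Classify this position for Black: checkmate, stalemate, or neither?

neither

Black to move; black king on h6.
In check: no.
Legal moves for Black include: Kh7, Kg7, Kg6, Kh5, Kg5, Qd8, Qc7, Qb6+, Qxa6, Qh5, Qg5, Qf5, Qe5+, Qd5+, Qc5+, Qb5, Qa4, Qxa3, ... (list truncated; more exist).
Black has legal moves and is not in check → neither.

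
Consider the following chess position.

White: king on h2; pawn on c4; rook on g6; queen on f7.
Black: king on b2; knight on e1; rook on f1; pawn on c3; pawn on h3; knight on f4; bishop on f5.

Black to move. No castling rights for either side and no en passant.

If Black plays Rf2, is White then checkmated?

After Rf2: white king on h2; in check: yes, from the black rook on f2.
White has 4 legal replies: Kg3, Kh1, Kg1, Rg2.
In check but a legal move exists → not checkmate.

no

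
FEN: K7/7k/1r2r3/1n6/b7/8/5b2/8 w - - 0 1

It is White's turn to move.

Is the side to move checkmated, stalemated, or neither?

stalemate

White to move; white king on a8.
In check: no.
King squares — a7: attacked by Nb5; b7: attacked by Rb6; b8: attacked by Rb6.
Legal moves for White: none.
Not in check and no legal moves → stalemate.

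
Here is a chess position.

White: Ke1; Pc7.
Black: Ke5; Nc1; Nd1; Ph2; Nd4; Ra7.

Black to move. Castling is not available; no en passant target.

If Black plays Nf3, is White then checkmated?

After Nf3: white king on e1; in check: yes, from the black knight on f3.
White has 2 legal replies: Kf1, Kxd1.
In check but a legal move exists → not checkmate.

no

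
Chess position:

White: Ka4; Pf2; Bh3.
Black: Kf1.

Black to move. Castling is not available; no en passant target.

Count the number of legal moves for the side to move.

4

Black to move; king on f1.
In check: yes, from the white bishop on h3.
Legal moves: Kxf2, Ke2, Kg1, Ke1.
Count: 4.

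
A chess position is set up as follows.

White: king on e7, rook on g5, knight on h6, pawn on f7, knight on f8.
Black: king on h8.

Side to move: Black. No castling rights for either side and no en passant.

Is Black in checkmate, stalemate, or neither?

stalemate

Black to move; black king on h8.
In check: no.
King squares — g7: attacked by Rg5; h7: attacked by Nf8; g8: attacked by Rg5.
Legal moves for Black: none.
Not in check and no legal moves → stalemate.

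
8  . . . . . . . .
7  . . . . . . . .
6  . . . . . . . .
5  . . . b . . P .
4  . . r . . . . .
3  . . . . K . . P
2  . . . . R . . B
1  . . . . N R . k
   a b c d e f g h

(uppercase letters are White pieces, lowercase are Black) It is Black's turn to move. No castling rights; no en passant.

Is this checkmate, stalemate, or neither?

Black to move; black king on h1.
In check: yes, from the white rook on f1.
King squares — g1: attacked by Rf1; g2: attacked by Ne1; h2: attacked by Re2.
Legal moves for Black: none.
In check with no legal moves → checkmate.

checkmate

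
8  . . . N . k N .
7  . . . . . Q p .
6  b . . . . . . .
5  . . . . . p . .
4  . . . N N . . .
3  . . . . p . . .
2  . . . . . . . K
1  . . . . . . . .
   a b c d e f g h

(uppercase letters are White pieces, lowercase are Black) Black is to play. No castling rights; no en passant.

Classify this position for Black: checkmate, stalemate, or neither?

Black to move; black king on f8.
In check: yes, from the white queen on f7.
King squares — e7: attacked by Qf7; f7: attacked by Nd8; g7: own pawn; e8: attacked by Qf7; g8: attacked by Qf7.
Legal moves for Black: none.
In check with no legal moves → checkmate.

checkmate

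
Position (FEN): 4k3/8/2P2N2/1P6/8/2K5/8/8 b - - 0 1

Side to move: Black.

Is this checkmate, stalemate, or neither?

neither

Black to move; black king on e8.
In check: yes, from the white knight on f6.
Legal moves for Black: Kf8, Kd8, Kf7, Ke7.
Black is in check but has 4 legal moves → neither.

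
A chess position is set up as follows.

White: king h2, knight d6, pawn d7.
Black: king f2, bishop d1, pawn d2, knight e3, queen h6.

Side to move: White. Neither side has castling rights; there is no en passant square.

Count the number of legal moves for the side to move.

White to move; king on h2.
In check: yes, from the black queen on h6.
Legal moves: none.
Count: 0.

0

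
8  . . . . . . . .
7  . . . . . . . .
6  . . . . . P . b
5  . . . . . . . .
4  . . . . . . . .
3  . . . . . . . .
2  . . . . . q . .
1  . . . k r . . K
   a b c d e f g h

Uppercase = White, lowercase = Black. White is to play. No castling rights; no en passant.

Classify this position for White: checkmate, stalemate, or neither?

White to move; white king on h1.
In check: yes, from the black rook on e1.
King squares — g1: attacked by Re1; g2: attacked by Qf2; h2: attacked by Qf2.
Legal moves for White: none.
In check with no legal moves → checkmate.

checkmate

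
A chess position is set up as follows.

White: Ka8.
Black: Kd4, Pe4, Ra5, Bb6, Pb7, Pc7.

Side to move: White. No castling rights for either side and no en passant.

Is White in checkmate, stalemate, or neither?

neither

White to move; white king on a8.
In check: yes, from the black rook on a5.
King squares — a7: attacked by Ra5; b7: available; b8: available.
Legal moves for White: Kb8, Kxb7.
White is in check but has 2 legal moves → neither.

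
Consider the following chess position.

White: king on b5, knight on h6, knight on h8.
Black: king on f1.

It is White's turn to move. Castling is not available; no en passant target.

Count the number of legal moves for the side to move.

White to move; king on b5.
In check: no.
Legal moves: N8f7, Ng6, Ng8, N6f7, Nf5, Ng4, Kc6, Kb6, Ka6, Kc5, Ka5, Kc4, Kb4, Ka4.
Count: 14.

14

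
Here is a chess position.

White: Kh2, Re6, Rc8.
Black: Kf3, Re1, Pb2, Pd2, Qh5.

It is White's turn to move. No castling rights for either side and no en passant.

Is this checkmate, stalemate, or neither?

White to move; white king on h2.
In check: yes, from the black queen on h5.
King squares — g1: attacked by Re1; h1: attacked by Re1; g2: attacked by Kf3; g3: attacked by Kf3; h3: attacked by Qh5.
Legal moves for White: none.
In check with no legal moves → checkmate.

checkmate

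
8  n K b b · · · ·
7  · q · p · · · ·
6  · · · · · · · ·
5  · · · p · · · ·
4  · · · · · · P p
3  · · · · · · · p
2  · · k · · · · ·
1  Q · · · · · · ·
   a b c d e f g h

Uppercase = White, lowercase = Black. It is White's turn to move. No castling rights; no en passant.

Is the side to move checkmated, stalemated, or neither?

checkmate

White to move; white king on b8.
In check: yes, from the black queen on b7.
King squares — a7: attacked by Qb7; b7: attacked by Bc8; c7: attacked by Qb7; a8: attacked by Qb7; c8: attacked by Qb7.
Legal moves for White: none.
In check with no legal moves → checkmate.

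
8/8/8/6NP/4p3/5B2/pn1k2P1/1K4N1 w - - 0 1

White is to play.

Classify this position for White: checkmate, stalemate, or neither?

White to move; white king on b1.
In check: yes, from the black pawn on a2.
Legal moves for White: Kxb2, Kxa2, Ka1.
White is in check but has 3 legal moves → neither.

neither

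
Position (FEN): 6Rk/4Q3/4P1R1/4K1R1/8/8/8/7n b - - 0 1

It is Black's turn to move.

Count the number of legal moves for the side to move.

0

Black to move; king on h8.
In check: yes, from the white rook on g8.
Legal moves: none.
Count: 0.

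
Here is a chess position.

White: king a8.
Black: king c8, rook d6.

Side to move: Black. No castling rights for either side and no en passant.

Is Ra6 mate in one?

yes

After Ra6: white king on a8; in check: yes, from the black rook on a6.
King squares — a7: attacked by Ra6; b7: attacked by Kc8; b8: attacked by Kc8.
White has no legal moves → checkmate.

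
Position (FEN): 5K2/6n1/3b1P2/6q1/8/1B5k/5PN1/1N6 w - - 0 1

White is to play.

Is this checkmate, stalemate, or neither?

White to move; white king on f8.
In check: yes, from the black bishop on d6.
Legal moves for White: Kg8, Kf7.
White is in check but has 2 legal moves → neither.

neither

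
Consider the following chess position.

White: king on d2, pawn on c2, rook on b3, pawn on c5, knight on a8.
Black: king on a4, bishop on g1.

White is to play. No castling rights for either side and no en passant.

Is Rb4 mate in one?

After Rb4: black king on a4; in check: yes, from the white rook on b4.
Black has 3 legal replies: Ka5, Kxb4, Ka3.
In check but a legal move exists → not checkmate.

no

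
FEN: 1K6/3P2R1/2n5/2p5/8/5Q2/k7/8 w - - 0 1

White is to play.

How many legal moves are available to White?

White to move; king on b8.
In check: yes, from the black knight on c6.
Legal moves: Kc8, Ka8, Kc7, Kb7, Qxc6.
Count: 5.

5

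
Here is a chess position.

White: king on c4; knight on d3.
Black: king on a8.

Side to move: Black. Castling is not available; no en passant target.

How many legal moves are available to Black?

Black to move; king on a8.
In check: no.
Legal moves: Kb8, Kb7, Ka7.
Count: 3.

3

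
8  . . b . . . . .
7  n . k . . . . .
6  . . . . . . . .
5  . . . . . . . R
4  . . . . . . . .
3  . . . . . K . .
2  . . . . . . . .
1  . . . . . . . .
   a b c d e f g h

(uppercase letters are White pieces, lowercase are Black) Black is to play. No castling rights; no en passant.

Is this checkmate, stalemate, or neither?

neither

Black to move; black king on c7.
In check: no.
Legal moves for Black: Bd7, Bb7+, Be6, Ba6, Bf5, Bg4+, Bh3, Kd8, Kb8, Kd7, Kb7, Kd6, Kc6, Kb6, Nc6, Nb5.
Black has 16 legal moves and is not in check → neither.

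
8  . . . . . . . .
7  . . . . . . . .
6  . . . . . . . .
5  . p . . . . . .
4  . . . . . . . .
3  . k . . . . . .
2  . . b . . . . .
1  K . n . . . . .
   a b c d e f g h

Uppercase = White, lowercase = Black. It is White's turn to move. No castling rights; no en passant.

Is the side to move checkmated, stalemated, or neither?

stalemate

White to move; white king on a1.
In check: no.
King squares — b1: attacked by Bc2; a2: attacked by Nc1; b2: attacked by Kb3.
Legal moves for White: none.
Not in check and no legal moves → stalemate.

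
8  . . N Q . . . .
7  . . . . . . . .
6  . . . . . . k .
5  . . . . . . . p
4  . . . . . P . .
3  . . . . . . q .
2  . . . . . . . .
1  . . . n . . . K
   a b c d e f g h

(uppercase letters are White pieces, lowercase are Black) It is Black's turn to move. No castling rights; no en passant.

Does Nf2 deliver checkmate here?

yes

After Nf2: white king on h1; in check: yes, from the black knight on f2.
King squares — g1: attacked by Qg3; g2: attacked by Qg3; h2: attacked by Qg3.
White has no legal moves → checkmate.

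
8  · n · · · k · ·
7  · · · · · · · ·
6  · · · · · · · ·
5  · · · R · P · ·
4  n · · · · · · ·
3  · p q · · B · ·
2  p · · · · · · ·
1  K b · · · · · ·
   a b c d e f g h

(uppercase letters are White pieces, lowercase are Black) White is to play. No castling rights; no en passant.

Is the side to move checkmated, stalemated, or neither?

checkmate

White to move; white king on a1.
In check: yes, from the black queen on c3.
King squares — b1: attacked by Pa2; a2: attacked by Bb1; b2: attacked by Qc3.
Legal moves for White: none.
In check with no legal moves → checkmate.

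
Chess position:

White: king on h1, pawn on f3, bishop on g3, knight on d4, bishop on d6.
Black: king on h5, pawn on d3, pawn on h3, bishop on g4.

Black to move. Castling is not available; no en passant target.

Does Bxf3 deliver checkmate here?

After Bxf3: white king on h1; in check: yes, from the black bishop on f3.
White has 3 legal replies: Kh2, Kg1, Nxf3.
In check but a legal move exists → not checkmate.

no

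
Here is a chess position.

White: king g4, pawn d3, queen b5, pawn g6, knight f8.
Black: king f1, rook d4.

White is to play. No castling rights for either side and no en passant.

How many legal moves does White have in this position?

6

White to move; king on g4.
In check: yes, from the black rook on d4.
Legal moves: Kh5, Kg5, Kf5, Kh3, Kg3, Kf3.
Count: 6.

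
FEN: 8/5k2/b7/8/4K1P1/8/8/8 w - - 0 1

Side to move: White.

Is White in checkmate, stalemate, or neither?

White to move; white king on e4.
In check: no.
Legal moves for White: Kf5, Ke5, Kd5, Kf4, Kd4, Kf3, Ke3, g5.
White has 8 legal moves and is not in check → neither.

neither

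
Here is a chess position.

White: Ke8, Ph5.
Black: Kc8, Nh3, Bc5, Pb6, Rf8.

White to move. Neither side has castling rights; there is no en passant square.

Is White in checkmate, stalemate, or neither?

checkmate

White to move; white king on e8.
In check: yes, from the black rook on f8.
King squares — d7: attacked by Kc8; e7: attacked by Bc5; f7: attacked by Rf8; d8: attacked by Kc8; f8: attacked by Bc5.
Legal moves for White: none.
In check with no legal moves → checkmate.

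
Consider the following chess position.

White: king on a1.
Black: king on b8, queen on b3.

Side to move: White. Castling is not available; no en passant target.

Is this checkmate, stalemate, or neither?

White to move; white king on a1.
In check: no.
King squares — b1: attacked by Qb3; a2: attacked by Qb3; b2: attacked by Qb3.
Legal moves for White: none.
Not in check and no legal moves → stalemate.

stalemate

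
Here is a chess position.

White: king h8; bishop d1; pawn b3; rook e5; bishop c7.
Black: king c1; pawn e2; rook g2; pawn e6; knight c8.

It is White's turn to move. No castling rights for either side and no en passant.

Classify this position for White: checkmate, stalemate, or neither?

White to move; white king on h8.
In check: no.
Legal moves for White include: Kh7, Bd8, Bb8, Bd6, Bb6, Ba5, Rxe6, Rh5, Rg5, Rf5, Rd5, Rc5+, Rb5, Ra5, Re4, Re3, Rxe2, Bxe2, ... (list truncated; more exist).
White has legal moves and is not in check → neither.

neither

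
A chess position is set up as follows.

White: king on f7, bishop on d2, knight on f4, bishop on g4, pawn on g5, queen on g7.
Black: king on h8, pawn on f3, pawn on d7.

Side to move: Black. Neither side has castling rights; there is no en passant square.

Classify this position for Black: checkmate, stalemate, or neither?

checkmate

Black to move; black king on h8.
In check: yes, from the white queen on g7.
King squares — g7: attacked by Kf7; h7: attacked by Qg7; g8: attacked by Kf7.
Legal moves for Black: none.
In check with no legal moves → checkmate.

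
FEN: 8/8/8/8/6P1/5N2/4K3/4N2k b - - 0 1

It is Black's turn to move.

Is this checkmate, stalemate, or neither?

Black to move; black king on h1.
In check: no.
King squares — g1: attacked by Nf3; g2: attacked by Ne1; h2: attacked by Nf3.
Legal moves for Black: none.
Not in check and no legal moves → stalemate.

stalemate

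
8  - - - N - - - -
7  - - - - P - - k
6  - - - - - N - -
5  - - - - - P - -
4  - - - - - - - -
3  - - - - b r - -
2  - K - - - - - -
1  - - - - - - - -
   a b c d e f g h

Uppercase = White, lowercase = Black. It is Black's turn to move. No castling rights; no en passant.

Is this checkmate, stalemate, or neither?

neither

Black to move; black king on h7.
In check: yes, from the white knight on f6.
King squares — g6: attacked by Pf5; h6: available; g7: available; g8: attacked by Nf6; h8: available.
Legal moves for Black: Kh8, Kg7, Kh6.
Black is in check but has 3 legal moves → neither.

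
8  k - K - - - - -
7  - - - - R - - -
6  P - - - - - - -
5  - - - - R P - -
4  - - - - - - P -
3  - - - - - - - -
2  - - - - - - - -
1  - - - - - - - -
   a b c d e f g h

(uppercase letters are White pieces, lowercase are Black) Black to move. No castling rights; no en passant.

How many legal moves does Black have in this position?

0

Black to move; king on a8.
In check: no.
Legal moves: none.
Count: 0.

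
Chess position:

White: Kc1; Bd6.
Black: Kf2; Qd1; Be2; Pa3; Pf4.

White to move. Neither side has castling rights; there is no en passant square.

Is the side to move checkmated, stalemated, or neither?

White to move; white king on c1.
In check: yes, from the black queen on d1.
King squares — b1: attacked by Qd1; d1: attacked by Be2; b2: attacked by Pa3; c2: attacked by Qd1; d2: attacked by Qd1.
Legal moves for White: none.
In check with no legal moves → checkmate.

checkmate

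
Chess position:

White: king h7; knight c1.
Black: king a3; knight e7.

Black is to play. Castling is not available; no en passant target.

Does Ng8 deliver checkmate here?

After Ng8: white king on h7; in check: no.
White is not in check, so this cannot be checkmate.

no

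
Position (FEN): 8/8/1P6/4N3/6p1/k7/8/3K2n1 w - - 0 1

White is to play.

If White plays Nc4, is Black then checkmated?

After Nc4: black king on a3; in check: yes, from the white knight on c4.
Black has 4 legal replies: Kb4, Ka4, Kb3, Ka2.
In check but a legal move exists → not checkmate.

no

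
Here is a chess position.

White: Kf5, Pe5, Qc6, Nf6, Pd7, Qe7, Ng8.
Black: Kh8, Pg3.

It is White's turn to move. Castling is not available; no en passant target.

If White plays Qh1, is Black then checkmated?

After Qh1: black king on h8; in check: yes, from the white queen on h1.
King squares — g7: attacked by Qe7; h7: attacked by Qh1; g8: attacked by Nf6.
Black has no legal moves → checkmate.

yes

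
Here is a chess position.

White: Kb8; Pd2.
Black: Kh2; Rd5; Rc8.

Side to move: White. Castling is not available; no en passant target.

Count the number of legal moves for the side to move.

3

White to move; king on b8.
In check: yes, from the black rook on c8.
Legal moves: Kxc8, Kb7, Ka7.
Count: 3.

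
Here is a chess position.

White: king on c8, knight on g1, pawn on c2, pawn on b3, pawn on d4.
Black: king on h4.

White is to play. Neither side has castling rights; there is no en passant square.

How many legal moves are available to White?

White to move; king on c8.
In check: no.
Legal moves: Kd8, Kb8, Kd7, Kc7, Kb7, Nh3, Nf3+, Ne2, d5, b4, c3, c4.
Count: 12.

12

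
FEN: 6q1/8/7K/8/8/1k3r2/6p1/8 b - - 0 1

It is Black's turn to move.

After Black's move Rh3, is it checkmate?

yes

After Rh3: white king on h6; in check: yes, from the black rook on h3.
King squares — g5: attacked by Qg8; h5: attacked by Rh3; g6: attacked by Qg8; g7: attacked by Qg8; h7: attacked by Rh3.
White has no legal moves → checkmate.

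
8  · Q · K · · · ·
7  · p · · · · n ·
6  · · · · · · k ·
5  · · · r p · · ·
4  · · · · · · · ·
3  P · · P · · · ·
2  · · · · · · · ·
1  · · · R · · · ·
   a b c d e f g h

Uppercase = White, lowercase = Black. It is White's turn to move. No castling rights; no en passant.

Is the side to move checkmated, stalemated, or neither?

neither

White to move; white king on d8.
In check: yes, from the black rook on d5.
King squares — c7: available; d7: attacked by Rd5; e7: available; c8: available; e8: attacked by Ng7.
Legal moves for White: Kc8, Ke7, Kc7, Qd6+.
White is in check but has 4 legal moves → neither.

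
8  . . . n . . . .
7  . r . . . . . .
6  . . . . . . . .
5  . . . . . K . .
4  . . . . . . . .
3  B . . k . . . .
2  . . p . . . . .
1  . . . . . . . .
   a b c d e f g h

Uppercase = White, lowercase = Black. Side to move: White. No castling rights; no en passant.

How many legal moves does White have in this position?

13

White to move; king on f5.
In check: no.
Legal moves: Kg6, Kf6, Kg5, Ke5, Kg4, Kf4, Bf8, Be7, Bd6, Bc5, Bb4, Bb2, Bc1.
Count: 13.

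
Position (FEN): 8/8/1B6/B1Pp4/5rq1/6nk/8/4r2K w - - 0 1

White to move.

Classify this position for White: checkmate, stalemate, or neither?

White to move; white king on h1.
In check: yes, from the black rook on e1 and the black knight on g3.
King squares — g1: attacked by Re1; g2: attacked by Kh3; h2: attacked by Kh3.
Legal moves for White: none.
In check with no legal moves → checkmate.

checkmate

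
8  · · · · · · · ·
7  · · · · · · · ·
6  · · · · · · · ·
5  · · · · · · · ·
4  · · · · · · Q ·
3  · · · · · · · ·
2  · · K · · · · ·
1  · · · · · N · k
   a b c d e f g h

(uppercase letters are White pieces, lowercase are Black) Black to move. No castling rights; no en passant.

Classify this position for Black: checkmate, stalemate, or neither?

Black to move; black king on h1.
In check: no.
King squares — g1: attacked by Qg4; g2: attacked by Qg4; h2: attacked by Nf1.
Legal moves for Black: none.
Not in check and no legal moves → stalemate.

stalemate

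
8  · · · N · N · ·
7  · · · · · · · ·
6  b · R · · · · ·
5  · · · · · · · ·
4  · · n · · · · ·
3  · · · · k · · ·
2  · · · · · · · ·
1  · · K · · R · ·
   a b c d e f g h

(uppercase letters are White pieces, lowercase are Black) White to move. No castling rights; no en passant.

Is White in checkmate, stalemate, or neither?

White to move; white king on c1.
In check: no.
Legal moves for White include: Nh7, Nd7, Ng6, Nfe6, Nf7, Nb7, Nde6, Rc8, Rc7, Rh6, Rg6, Rcf6, Re6+, Rd6, Rb6, Rxa6, Rc5, Rxc4, ... (list truncated; more exist).
White has legal moves and is not in check → neither.

neither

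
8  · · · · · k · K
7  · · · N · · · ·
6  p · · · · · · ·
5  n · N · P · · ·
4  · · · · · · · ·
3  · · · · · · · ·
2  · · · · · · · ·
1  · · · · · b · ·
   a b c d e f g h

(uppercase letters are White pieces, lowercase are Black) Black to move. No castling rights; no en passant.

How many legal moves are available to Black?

3

Black to move; king on f8.
In check: yes, from the white knight on d7.
Legal moves: Ke8, Kf7, Ke7.
Count: 3.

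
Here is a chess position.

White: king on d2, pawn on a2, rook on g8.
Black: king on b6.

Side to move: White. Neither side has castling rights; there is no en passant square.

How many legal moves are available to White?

White to move; king on d2.
In check: no.
Legal moves: Rh8, Rf8, Re8, Rd8, Rc8, Rb8+, Ra8, Rg7, Rg6+, Rg5, Rg4, Rg3, Rg2, Rg1, Ke3, Kd3, Kc3, Ke2, Kc2, Ke1, Kd1, Kc1, a3, a4.
Count: 24.

24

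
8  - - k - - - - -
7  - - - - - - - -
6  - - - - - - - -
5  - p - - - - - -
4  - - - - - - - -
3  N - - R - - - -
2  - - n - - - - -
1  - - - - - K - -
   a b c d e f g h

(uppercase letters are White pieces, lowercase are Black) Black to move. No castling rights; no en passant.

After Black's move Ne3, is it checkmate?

After Ne3: white king on f1; in check: yes, from the black knight on e3.
White has 5 legal replies: Kf2, Ke2, Kg1, Ke1, Rxe3.
In check but a legal move exists → not checkmate.

no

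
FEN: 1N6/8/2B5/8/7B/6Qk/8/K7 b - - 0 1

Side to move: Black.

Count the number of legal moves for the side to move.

0

Black to move; king on h3.
In check: yes, from the white queen on g3.
Legal moves: none.
Count: 0.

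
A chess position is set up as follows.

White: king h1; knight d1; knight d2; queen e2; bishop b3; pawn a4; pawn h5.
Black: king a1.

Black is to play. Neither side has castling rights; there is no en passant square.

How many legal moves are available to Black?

Black to move; king on a1.
In check: no.
Legal moves: none.
Count: 0.

0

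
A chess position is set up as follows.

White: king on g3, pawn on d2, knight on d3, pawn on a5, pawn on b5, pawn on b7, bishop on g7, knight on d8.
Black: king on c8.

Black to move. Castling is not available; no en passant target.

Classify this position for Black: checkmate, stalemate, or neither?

neither

Black to move; black king on c8.
In check: yes, from the white pawn on b7.
King squares — b7: attacked by Nd8; c7: available; d7: available; b8: available; d8: available.
Legal moves for Black: Kxd8, Kb8, Kd7, Kc7.
Black is in check but has 4 legal moves → neither.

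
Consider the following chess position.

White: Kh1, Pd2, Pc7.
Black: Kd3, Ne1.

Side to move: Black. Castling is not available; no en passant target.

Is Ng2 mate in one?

no

After Ng2: white king on h1; in check: no.
White is not in check, so this cannot be checkmate.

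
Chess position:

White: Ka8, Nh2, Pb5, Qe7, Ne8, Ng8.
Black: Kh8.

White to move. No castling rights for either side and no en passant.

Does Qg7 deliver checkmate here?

yes

After Qg7: black king on h8; in check: yes, from the white queen on g7.
King squares — g7: attacked by Ne8; h7: attacked by Qg7; g8: attacked by Qg7.
Black has no legal moves → checkmate.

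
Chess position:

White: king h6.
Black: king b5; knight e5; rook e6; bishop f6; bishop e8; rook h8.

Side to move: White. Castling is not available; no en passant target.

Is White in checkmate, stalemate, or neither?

checkmate

White to move; white king on h6.
In check: yes, from the black rook on h8.
King squares — g5: attacked by Bf6; h5: attacked by Be8; g6: attacked by Ne5; g7: attacked by Bf6; h7: attacked by Rh8.
Legal moves for White: none.
In check with no legal moves → checkmate.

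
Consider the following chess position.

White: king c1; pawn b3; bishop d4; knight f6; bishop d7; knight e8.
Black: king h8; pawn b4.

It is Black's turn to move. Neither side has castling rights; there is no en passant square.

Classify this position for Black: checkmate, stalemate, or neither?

Black to move; black king on h8.
In check: no.
King squares — g7: attacked by Ne8; h7: attacked by Nf6; g8: attacked by Nf6.
Legal moves for Black: none.
Not in check and no legal moves → stalemate.

stalemate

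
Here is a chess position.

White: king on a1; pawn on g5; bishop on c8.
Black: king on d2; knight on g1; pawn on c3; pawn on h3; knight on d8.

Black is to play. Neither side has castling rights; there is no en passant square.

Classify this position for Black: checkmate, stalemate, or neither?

Black to move; black king on d2.
In check: no.
Legal moves for Black: Nf7, Nb7, Ne6, Nc6, Ke3, Kd3, Ke2, Kc2, Ke1, Kd1, Kc1, Nf3, Ne2, h2, c2.
Black has 15 legal moves and is not in check → neither.

neither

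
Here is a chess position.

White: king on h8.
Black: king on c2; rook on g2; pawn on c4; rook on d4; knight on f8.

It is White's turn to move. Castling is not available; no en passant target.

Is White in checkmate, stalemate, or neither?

White to move; white king on h8.
In check: no.
King squares — g7: attacked by Rg2; h7: attacked by Nf8; g8: attacked by Rg2.
Legal moves for White: none.
Not in check and no legal moves → stalemate.

stalemate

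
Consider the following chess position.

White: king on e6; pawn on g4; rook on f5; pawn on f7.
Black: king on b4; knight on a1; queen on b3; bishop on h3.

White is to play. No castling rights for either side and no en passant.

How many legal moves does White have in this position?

White to move; king on e6.
In check: yes, from the black queen on b3.
Legal moves: Ke7, Kd7, Kf6, Kd6, Ke5, Rd5.
Count: 6.

6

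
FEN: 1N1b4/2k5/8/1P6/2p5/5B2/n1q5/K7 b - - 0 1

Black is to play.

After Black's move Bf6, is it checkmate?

After Bf6: white king on a1; in check: yes, from the black bishop on f6.
King squares — b1: attacked by Qc2; a2: attacked by Qc2; b2: attacked by Qc2.
White has no legal moves → checkmate.

yes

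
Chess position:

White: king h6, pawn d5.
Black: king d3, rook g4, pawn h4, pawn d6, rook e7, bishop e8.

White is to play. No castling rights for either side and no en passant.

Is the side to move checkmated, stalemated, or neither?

stalemate

White to move; white king on h6.
In check: no.
King squares — g5: attacked by Rg4; h5: attacked by Be8; g6: attacked by Rg4; g7: attacked by Rg4; h7: attacked by Re7.
Legal moves for White: none.
Not in check and no legal moves → stalemate.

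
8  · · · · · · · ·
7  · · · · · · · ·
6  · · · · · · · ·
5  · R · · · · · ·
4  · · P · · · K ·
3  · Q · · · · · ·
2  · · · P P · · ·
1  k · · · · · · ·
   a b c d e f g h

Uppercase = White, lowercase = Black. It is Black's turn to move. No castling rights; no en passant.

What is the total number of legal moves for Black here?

0

Black to move; king on a1.
In check: no.
Legal moves: none.
Count: 0.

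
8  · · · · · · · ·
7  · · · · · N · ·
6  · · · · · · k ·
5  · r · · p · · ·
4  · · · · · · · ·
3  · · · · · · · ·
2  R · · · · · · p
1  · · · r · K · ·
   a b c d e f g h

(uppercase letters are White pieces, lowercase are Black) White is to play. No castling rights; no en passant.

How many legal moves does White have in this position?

3

White to move; king on f1.
In check: yes, from the black rook on d1.
Legal moves: Kg2, Kf2, Ke2.
Count: 3.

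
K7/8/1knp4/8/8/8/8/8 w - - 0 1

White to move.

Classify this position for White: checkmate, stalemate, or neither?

White to move; white king on a8.
In check: no.
King squares — a7: attacked by Kb6; b7: attacked by Kb6; b8: attacked by Nc6.
Legal moves for White: none.
Not in check and no legal moves → stalemate.

stalemate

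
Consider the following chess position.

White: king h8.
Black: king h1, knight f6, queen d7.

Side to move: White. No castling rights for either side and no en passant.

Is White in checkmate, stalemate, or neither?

White to move; white king on h8.
In check: no.
King squares — g7: attacked by Qd7; h7: attacked by Nf6; g8: attacked by Nf6.
Legal moves for White: none.
Not in check and no legal moves → stalemate.

stalemate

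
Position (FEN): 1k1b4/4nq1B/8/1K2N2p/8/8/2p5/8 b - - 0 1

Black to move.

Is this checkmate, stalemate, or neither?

neither

Black to move; black king on b8.
In check: no.
Legal moves for Black include: Bc7, Bb6, Ba5, Kc8, Ka8, Kc7, Kb7, Ka7, Qg8, Qf8, Qe8+, Qxh7, Qg7, Qg6, Qf6, Qe6, Qf5, Qd5+, ... (list truncated; more exist).
Black has legal moves and is not in check → neither.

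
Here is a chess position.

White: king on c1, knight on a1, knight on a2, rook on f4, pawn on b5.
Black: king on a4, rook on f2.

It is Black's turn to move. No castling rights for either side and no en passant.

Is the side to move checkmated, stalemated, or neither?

Black to move; black king on a4.
In check: yes, from the white rook on f4.
King squares — a3: available; b3: attacked by Na1; b4: attacked by Na2; a5: available; b5: available.
Legal moves for Black: Kxb5, Ka5, Ka3, Rxf4.
Black is in check but has 4 legal moves → neither.

neither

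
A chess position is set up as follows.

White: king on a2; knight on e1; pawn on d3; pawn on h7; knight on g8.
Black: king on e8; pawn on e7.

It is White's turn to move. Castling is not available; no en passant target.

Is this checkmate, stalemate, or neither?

White to move; white king on a2.
In check: no.
Legal moves for White: Nxe7, Nh6, Nf6+, Kb3, Ka3, Kb2, Kb1, Ka1, Nf3, Ng2, Nc2, h8=Q, h8=R, h8=B, h8=N, d4.
White has 16 legal moves and is not in check → neither.

neither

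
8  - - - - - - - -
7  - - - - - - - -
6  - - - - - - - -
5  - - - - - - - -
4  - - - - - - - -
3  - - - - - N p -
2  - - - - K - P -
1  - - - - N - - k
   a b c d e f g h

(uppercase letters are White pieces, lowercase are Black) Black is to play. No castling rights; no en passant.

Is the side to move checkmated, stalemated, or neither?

stalemate

Black to move; black king on h1.
In check: no.
King squares — g1: attacked by Nf3; g2: attacked by Ne1; h2: attacked by Nf3.
Legal moves for Black: none.
Not in check and no legal moves → stalemate.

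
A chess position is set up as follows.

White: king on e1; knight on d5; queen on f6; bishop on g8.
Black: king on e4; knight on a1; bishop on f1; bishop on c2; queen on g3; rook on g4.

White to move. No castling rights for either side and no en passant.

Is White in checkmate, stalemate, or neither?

neither

White to move; white king on e1.
In check: yes, from the black queen on g3.
Legal moves for White: Kd2, Kxf1, Qf2.
White is in check but has 3 legal moves → neither.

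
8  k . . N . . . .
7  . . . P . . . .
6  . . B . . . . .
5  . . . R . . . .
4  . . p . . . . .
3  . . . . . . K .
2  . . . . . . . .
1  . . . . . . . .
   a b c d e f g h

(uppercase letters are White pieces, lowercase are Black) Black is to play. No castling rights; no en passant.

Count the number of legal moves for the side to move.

Black to move; king on a8.
In check: yes, from the white bishop on c6.
Legal moves: Kb8, Ka7.
Count: 2.

2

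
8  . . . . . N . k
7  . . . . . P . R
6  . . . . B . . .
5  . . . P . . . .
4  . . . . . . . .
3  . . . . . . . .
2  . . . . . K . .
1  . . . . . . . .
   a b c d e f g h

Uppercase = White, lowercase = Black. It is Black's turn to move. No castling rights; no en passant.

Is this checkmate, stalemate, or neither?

Black to move; black king on h8.
In check: yes, from the white rook on h7.
King squares — g7: attacked by Rh7; h7: attacked by Nf8; g8: attacked by Pf7.
Legal moves for Black: none.
In check with no legal moves → checkmate.

checkmate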